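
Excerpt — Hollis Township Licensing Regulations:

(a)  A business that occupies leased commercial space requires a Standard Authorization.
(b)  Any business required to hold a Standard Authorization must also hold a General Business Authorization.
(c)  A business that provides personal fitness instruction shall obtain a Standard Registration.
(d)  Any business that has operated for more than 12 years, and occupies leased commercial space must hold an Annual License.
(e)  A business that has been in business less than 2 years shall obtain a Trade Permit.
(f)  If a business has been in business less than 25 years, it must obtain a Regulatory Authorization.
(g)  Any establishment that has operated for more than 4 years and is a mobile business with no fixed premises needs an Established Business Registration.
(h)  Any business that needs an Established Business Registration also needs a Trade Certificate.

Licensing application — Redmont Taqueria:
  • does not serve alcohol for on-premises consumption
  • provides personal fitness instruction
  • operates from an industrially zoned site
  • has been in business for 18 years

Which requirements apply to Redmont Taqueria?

Regulatory Authorization, Standard Registration

(a) operates from an industrially zoned site (not: occupies leased commercial space) → Standard Authorization not required.
(b) Standard Authorization is not required → no effect.
(c) provides personal fitness instruction → Standard Registration required.
(d) years in business 18 > 12; operates from an industrially zoned site (not: occupies leased commercial space) → Annual License not required.
(e) years in business 18 ≥ 2 → Trade Permit not required.
(f) years in business 18 < 25 → Regulatory Authorization required.
(g) years in business 18 > 4; operates from an industrially zoned site (not: is a mobile business with no fixed premises) → Established Business Registration not required.
(h) Established Business Registration is not required → no effect.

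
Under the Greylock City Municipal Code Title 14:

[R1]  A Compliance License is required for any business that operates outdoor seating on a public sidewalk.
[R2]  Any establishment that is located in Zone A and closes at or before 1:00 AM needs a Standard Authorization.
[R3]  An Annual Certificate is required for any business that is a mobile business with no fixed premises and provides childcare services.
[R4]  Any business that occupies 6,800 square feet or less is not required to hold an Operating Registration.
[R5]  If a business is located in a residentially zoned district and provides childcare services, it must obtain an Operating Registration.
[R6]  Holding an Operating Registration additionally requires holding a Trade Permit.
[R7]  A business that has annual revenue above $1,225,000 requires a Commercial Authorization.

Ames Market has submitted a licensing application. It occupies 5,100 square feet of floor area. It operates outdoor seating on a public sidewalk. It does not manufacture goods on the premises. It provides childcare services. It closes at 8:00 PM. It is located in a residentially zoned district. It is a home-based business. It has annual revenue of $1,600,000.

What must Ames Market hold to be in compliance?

Commercial Authorization, Compliance License

[R1] operates outdoor seating on a public sidewalk → Compliance License required.
[R2] is located in a residentially zoned district (not: is located in Zone A); closes 8:00 PM, at/before 1:00 AM → Standard Authorization not required.
[R3] is a home-based business (not: is a mobile business with no fixed premises); provides childcare services → Annual Certificate not required.
[R4] floor area 5,100 square feet ≤ 6,800 square feet → exempt from Operating Registration.
[R5] is located in a residentially zoned district; provides childcare services → Operating Registration required.
[R6] Operating Registration is not required → no effect.
[R7] revenue $1,600,000 > $1,225,000 → Commercial Authorization required.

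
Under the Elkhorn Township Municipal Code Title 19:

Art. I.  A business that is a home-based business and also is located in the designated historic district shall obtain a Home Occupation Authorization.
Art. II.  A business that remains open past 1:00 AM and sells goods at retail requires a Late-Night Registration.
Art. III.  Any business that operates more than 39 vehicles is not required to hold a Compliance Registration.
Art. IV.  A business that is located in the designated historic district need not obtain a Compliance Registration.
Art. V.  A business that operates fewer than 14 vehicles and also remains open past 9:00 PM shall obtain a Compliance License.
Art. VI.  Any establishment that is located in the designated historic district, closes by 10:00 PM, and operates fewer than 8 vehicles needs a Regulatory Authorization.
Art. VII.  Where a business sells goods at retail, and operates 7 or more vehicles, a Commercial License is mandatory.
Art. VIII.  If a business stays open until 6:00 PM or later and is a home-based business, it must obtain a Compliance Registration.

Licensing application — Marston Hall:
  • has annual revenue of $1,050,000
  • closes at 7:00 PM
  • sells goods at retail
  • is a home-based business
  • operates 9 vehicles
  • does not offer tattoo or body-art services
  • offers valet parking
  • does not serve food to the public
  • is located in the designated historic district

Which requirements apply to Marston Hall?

Commercial License, Home Occupation Authorization

Art. I. is a home-based business; is located in the designated historic district → Home Occupation Authorization required.
Art. II. closes 7:00 PM, at/before 1:00 AM; sells goods at retail → Late-Night Registration not required.
Art. III. vehicles 9 ≤ 39 → Compliance Registration exemption does not apply.
Art. IV. is located in the designated historic district → exempt from Compliance Registration.
Art. V. vehicles 9 < 14; closes 7:00 PM, at/before 9:00 PM → Compliance License not required.
Art. VI. is located in the designated historic district; closes 7:00 PM, at/before 10:00 PM; vehicles 9 ≥ 8 → Regulatory Authorization not required.
Art. VII. sells goods at retail; vehicles 9 ≥ 7 → Commercial License required.
Art. VIII. closes 7:00 PM, after 6:00 PM; is a home-based business → Compliance Registration required.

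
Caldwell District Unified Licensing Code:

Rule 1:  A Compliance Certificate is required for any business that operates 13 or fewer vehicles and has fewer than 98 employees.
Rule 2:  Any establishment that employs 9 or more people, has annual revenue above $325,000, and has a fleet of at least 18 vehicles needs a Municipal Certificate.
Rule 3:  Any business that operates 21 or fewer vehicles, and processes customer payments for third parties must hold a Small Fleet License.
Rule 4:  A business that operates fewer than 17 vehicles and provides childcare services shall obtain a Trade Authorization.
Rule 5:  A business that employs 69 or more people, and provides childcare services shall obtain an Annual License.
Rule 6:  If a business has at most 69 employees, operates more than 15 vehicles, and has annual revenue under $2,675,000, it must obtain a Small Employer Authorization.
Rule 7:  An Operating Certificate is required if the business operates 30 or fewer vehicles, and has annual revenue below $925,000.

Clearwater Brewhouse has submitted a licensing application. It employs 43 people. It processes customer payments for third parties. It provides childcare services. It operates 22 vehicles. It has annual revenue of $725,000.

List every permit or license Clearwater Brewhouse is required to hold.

Rule 1: vehicles 22 > 13; employees 43 < 98 → Compliance Certificate not required.
Rule 2: employees 43 ≥ 9; revenue $725,000 > $325,000; vehicles 22 ≥ 18 → Municipal Certificate required.
Rule 3: vehicles 22 > 21; processes customer payments for third parties → Small Fleet License not required.
Rule 4: vehicles 22 ≥ 17; provides childcare services → Trade Authorization not required.
Rule 5: employees 43 < 69; provides childcare services → Annual License not required.
Rule 6: employees 43 ≤ 69; vehicles 22 > 15; revenue $725,000 < $2,675,000 → Small Employer Authorization required.
Rule 7: vehicles 22 ≤ 30; revenue $725,000 < $925,000 → Operating Certificate required.

Municipal Certificate, Operating Certificate, Small Employer Authorization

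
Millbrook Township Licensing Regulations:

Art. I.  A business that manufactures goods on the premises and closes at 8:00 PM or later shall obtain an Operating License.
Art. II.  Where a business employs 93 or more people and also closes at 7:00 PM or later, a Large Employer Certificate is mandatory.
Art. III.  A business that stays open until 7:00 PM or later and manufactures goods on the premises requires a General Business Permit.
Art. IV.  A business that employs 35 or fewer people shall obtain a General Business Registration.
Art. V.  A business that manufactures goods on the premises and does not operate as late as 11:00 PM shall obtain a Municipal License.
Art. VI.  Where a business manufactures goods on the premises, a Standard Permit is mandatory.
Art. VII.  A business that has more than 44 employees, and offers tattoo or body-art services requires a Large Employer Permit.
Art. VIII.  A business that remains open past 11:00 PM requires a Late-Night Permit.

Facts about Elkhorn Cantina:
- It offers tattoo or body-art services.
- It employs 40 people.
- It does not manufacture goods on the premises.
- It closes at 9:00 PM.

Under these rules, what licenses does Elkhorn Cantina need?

Art. I. does not manufacture goods on the premises; closes 9:00 PM, after 8:00 PM → Operating License not required.
Art. II. employees 40 < 93; closes 9:00 PM, after 7:00 PM → Large Employer Certificate not required.
Art. III. closes 9:00 PM, after 7:00 PM; does not manufacture goods on the premises → General Business Permit not required.
Art. IV. employees 40 > 35 → General Business Registration not required.
Art. V. does not manufacture goods on the premises; closes 9:00 PM, at/before 11:00 PM → Municipal License not required.
Art. VI. does not manufacture goods on the premises → Standard Permit not required.
Art. VII. employees 40 ≤ 44; offers tattoo or body-art services → Large Employer Permit not required.
Art. VIII. closes 9:00 PM, at/before 11:00 PM → Late-Night Permit not required.

None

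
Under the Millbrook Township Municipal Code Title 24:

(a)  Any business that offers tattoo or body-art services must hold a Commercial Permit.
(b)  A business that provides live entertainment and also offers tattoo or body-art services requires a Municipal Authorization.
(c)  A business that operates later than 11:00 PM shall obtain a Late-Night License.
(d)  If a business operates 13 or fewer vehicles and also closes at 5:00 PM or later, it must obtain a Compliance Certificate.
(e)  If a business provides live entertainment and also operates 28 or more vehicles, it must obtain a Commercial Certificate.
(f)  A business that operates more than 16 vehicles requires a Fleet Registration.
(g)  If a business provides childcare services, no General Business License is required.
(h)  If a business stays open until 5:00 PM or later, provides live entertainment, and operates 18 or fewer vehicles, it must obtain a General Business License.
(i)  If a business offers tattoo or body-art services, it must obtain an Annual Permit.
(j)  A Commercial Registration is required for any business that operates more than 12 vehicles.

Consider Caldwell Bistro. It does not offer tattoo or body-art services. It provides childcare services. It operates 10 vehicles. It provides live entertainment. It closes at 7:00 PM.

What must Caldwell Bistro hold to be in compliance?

(a) does not offer tattoo or body-art services → Commercial Permit not required.
(b) provides live entertainment; does not offer tattoo or body-art services → Municipal Authorization not required.
(c) closes 7:00 PM, at/before 11:00 PM → Late-Night License not required.
(d) vehicles 10 ≤ 13; closes 7:00 PM, after 5:00 PM → Compliance Certificate required.
(e) provides live entertainment; vehicles 10 < 28 → Commercial Certificate not required.
(f) vehicles 10 ≤ 16 → Fleet Registration not required.
(g) provides childcare services → exempt from General Business License.
(h) closes 7:00 PM, after 5:00 PM; provides live entertainment; vehicles 10 ≤ 18 → General Business License required.
(i) does not offer tattoo or body-art services → Annual Permit not required.
(j) vehicles 10 ≤ 12 → Commercial Registration not required.

Compliance Certificate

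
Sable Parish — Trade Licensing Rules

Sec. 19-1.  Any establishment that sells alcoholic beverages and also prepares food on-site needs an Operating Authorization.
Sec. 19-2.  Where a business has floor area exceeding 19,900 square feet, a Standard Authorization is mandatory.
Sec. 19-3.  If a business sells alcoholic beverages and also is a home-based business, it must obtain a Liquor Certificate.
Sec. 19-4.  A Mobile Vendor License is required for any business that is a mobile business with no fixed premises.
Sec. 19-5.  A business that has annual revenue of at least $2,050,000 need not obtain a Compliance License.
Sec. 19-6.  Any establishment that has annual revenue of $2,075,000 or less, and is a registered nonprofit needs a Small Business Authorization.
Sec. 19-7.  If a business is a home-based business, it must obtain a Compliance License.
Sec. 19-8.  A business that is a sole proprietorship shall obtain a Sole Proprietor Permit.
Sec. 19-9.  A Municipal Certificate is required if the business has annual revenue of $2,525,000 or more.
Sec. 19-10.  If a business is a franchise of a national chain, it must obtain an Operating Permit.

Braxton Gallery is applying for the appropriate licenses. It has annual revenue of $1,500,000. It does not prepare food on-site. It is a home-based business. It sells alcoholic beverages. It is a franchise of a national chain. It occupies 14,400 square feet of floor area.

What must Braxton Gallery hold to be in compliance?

Compliance License, Liquor Certificate, Operating Permit

Sec. 19-1. sells alcoholic beverages; does not prepare food on-site → Operating Authorization not required.
Sec. 19-2. floor area 14,400 square feet ≤ 19,900 square feet → Standard Authorization not required.
Sec. 19-3. sells alcoholic beverages; is a home-based business → Liquor Certificate required.
Sec. 19-4. is a home-based business (not: is a mobile business with no fixed premises) → Mobile Vendor License not required.
Sec. 19-5. revenue $1,500,000 < $2,050,000 → Compliance License exemption does not apply.
Sec. 19-6. revenue $1,500,000 ≤ $2,075,000; is a franchise of a national chain (not: is a registered nonprofit) → Small Business Authorization not required.
Sec. 19-7. is a home-based business → Compliance License required.
Sec. 19-8. is a franchise of a national chain (not: is a sole proprietorship) → Sole Proprietor Permit not required.
Sec. 19-9. revenue $1,500,000 < $2,525,000 → Municipal Certificate not required.
Sec. 19-10. is a franchise of a national chain → Operating Permit required.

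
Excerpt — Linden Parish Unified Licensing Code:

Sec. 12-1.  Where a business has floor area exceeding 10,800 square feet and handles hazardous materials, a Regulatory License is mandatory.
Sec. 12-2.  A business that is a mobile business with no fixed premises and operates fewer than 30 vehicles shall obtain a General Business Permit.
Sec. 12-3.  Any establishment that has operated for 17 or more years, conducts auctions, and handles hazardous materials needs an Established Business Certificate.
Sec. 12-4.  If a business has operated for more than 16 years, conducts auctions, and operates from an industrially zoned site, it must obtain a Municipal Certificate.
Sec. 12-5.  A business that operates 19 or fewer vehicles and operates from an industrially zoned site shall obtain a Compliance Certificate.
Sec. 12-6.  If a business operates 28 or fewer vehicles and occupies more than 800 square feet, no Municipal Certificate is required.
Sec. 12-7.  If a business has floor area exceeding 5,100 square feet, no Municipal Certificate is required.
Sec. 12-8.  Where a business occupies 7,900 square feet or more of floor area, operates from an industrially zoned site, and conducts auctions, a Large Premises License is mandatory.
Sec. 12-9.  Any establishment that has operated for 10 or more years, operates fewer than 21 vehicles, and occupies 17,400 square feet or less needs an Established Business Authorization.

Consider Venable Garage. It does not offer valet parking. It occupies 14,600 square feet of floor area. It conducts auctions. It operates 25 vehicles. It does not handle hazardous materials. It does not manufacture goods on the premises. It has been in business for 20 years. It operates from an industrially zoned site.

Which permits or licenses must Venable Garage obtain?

Sec. 12-1. floor area 14,600 square feet > 10,800 square feet; does not handle hazardous materials → Regulatory License not required.
Sec. 12-2. operates from an industrially zoned site (not: is a mobile business with no fixed premises); vehicles 25 < 30 → General Business Permit not required.
Sec. 12-3. years in business 20 ≥ 17; conducts auctions; does not handle hazardous materials → Established Business Certificate not required.
Sec. 12-4. years in business 20 > 16; conducts auctions; operates from an industrially zoned site → Municipal Certificate required.
Sec. 12-5. vehicles 25 > 19; operates from an industrially zoned site → Compliance Certificate not required.
Sec. 12-6. vehicles 25 ≤ 28; floor area 14,600 square feet > 800 square feet → exempt from Municipal Certificate.
Sec. 12-7. floor area 14,600 square feet > 5,100 square feet → exempt from Municipal Certificate.
Sec. 12-8. floor area 14,600 square feet ≥ 7,900 square feet; operates from an industrially zoned site; conducts auctions → Large Premises License required.
Sec. 12-9. years in business 20 ≥ 10; vehicles 25 ≥ 21; floor area 14,600 square feet ≤ 17,400 square feet → Established Business Authorization not required.

Large Premises License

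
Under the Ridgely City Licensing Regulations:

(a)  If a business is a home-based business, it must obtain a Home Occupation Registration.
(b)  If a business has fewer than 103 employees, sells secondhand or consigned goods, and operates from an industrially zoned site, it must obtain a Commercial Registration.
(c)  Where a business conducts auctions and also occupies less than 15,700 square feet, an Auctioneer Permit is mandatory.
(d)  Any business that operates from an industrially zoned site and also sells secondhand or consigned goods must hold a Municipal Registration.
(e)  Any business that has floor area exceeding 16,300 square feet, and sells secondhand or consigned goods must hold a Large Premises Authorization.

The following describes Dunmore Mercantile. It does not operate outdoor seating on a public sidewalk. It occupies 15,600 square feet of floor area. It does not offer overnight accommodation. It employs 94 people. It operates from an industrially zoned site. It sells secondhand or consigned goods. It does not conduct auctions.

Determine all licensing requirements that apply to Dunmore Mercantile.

Commercial Registration, Municipal Registration

(a) operates from an industrially zoned site (not: is a home-based business) → Home Occupation Registration not required.
(b) employees 94 < 103; sells secondhand or consigned goods; operates from an industrially zoned site → Commercial Registration required.
(c) does not conduct auctions; floor area 15,600 square feet < 15,700 square feet → Auctioneer Permit not required.
(d) operates from an industrially zoned site; sells secondhand or consigned goods → Municipal Registration required.
(e) floor area 15,600 square feet ≤ 16,300 square feet; sells secondhand or consigned goods → Large Premises Authorization not required.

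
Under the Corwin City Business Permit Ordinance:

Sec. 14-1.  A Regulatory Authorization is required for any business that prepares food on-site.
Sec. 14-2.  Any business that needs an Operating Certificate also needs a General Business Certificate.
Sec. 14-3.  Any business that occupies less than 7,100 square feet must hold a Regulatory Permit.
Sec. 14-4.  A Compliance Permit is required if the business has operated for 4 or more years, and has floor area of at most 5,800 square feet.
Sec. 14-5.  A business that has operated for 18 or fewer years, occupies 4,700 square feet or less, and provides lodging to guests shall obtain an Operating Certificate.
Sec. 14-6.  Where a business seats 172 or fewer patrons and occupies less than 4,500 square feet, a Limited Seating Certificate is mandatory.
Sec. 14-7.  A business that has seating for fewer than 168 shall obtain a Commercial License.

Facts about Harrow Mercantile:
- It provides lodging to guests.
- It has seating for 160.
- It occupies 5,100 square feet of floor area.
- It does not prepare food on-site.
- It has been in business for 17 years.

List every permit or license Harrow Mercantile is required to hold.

Sec. 14-1. does not prepare food on-site → Regulatory Authorization not required.
Sec. 14-2. Operating Certificate is not required → no effect.
Sec. 14-3. floor area 5,100 square feet < 7,100 square feet → Regulatory Permit required.
Sec. 14-4. years in business 17 ≥ 4; floor area 5,100 square feet ≤ 5,800 square feet → Compliance Permit required.
Sec. 14-5. years in business 17 ≤ 18; floor area 5,100 square feet > 4,700 square feet; provides lodging to guests → Operating Certificate not required.
Sec. 14-6. seating 160 ≤ 172; floor area 5,100 square feet ≥ 4,500 square feet → Limited Seating Certificate not required.
Sec. 14-7. seating 160 < 168 → Commercial License required.

Commercial License, Compliance Permit, Regulatory Permit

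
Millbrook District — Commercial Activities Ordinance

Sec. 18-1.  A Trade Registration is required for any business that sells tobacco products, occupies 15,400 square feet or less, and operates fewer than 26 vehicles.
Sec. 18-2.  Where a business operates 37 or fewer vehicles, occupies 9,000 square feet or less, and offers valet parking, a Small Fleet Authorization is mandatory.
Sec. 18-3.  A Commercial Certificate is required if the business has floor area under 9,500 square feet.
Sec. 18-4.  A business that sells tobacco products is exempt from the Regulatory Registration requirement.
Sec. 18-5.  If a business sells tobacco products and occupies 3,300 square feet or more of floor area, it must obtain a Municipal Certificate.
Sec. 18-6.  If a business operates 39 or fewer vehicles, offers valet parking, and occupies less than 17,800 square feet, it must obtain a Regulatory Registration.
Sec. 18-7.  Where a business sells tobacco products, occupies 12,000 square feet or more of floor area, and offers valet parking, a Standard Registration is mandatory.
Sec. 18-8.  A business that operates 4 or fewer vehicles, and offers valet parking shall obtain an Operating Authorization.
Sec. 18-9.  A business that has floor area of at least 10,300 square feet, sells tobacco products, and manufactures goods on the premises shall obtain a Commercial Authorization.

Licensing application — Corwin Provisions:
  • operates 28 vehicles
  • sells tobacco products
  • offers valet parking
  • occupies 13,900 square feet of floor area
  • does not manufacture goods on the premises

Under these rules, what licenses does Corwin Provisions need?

Municipal Certificate, Standard Registration

Sec. 18-1. sells tobacco products; floor area 13,900 square feet ≤ 15,400 square feet; vehicles 28 ≥ 26 → Trade Registration not required.
Sec. 18-2. vehicles 28 ≤ 37; floor area 13,900 square feet > 9,000 square feet; offers valet parking → Small Fleet Authorization not required.
Sec. 18-3. floor area 13,900 square feet ≥ 9,500 square feet → Commercial Certificate not required.
Sec. 18-4. sells tobacco products → exempt from Regulatory Registration.
Sec. 18-5. sells tobacco products; floor area 13,900 square feet ≥ 3,300 square feet → Municipal Certificate required.
Sec. 18-6. vehicles 28 ≤ 39; offers valet parking; floor area 13,900 square feet < 17,800 square feet → Regulatory Registration required.
Sec. 18-7. sells tobacco products; floor area 13,900 square feet ≥ 12,000 square feet; offers valet parking → Standard Registration required.
Sec. 18-8. vehicles 28 > 4; offers valet parking → Operating Authorization not required.
Sec. 18-9. floor area 13,900 square feet ≥ 10,300 square feet; sells tobacco products; does not manufacture goods on the premises → Commercial Authorization not required.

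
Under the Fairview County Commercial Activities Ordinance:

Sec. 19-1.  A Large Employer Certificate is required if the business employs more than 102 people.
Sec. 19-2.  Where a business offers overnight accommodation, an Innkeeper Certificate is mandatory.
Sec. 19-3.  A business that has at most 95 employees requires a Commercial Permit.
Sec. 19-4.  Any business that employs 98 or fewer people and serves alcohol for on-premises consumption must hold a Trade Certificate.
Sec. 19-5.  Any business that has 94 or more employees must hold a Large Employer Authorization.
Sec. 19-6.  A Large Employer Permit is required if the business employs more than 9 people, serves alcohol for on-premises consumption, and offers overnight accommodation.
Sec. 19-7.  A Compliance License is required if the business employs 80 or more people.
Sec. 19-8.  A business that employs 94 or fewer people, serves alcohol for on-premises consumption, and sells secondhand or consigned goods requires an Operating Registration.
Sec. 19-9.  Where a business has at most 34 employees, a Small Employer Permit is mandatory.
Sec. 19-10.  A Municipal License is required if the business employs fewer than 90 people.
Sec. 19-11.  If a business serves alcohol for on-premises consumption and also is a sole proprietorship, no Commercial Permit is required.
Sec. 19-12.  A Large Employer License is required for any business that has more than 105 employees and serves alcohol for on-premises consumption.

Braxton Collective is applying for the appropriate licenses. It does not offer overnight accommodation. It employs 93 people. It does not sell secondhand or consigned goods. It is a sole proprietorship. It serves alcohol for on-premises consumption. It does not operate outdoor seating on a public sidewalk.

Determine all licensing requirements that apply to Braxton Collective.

Sec. 19-1. employees 93 ≤ 102 → Large Employer Certificate not required.
Sec. 19-2. does not offer overnight accommodation → Innkeeper Certificate not required.
Sec. 19-3. employees 93 ≤ 95 → Commercial Permit required.
Sec. 19-4. employees 93 ≤ 98; serves alcohol for on-premises consumption → Trade Certificate required.
Sec. 19-5. employees 93 < 94 → Large Employer Authorization not required.
Sec. 19-6. employees 93 > 9; serves alcohol for on-premises consumption; does not offer overnight accommodation → Large Employer Permit not required.
Sec. 19-7. employees 93 ≥ 80 → Compliance License required.
Sec. 19-8. employees 93 ≤ 94; serves alcohol for on-premises consumption; does not sell secondhand or consigned goods → Operating Registration not required.
Sec. 19-9. employees 93 > 34 → Small Employer Permit not required.
Sec. 19-10. employees 93 ≥ 90 → Municipal License not required.
Sec. 19-11. serves alcohol for on-premises consumption; is a sole proprietorship → exempt from Commercial Permit.
Sec. 19-12. employees 93 ≤ 105; serves alcohol for on-premises consumption → Large Employer License not required.

Compliance License, Trade Certificate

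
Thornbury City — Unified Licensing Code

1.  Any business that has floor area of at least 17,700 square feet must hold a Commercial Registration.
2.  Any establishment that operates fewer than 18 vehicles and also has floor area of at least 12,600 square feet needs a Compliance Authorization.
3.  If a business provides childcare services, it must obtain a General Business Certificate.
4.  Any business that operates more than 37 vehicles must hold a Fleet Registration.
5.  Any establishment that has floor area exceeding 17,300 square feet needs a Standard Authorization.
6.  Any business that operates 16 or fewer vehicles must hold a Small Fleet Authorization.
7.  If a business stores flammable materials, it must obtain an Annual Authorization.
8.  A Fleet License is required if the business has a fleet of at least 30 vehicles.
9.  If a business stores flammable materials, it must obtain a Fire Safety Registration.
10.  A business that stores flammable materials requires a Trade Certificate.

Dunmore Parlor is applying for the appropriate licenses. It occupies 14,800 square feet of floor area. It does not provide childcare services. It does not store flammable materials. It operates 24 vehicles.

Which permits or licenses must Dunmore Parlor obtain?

None

1. floor area 14,800 square feet < 17,700 square feet → Commercial Registration not required.
2. vehicles 24 ≥ 18; floor area 14,800 square feet ≥ 12,600 square feet → Compliance Authorization not required.
3. does not provide childcare services → General Business Certificate not required.
4. vehicles 24 ≤ 37 → Fleet Registration not required.
5. floor area 14,800 square feet ≤ 17,300 square feet → Standard Authorization not required.
6. vehicles 24 > 16 → Small Fleet Authorization not required.
7. does not store flammable materials → Annual Authorization not required.
8. vehicles 24 < 30 → Fleet License not required.
9. does not store flammable materials → Fire Safety Registration not required.
10. does not store flammable materials → Trade Certificate not required.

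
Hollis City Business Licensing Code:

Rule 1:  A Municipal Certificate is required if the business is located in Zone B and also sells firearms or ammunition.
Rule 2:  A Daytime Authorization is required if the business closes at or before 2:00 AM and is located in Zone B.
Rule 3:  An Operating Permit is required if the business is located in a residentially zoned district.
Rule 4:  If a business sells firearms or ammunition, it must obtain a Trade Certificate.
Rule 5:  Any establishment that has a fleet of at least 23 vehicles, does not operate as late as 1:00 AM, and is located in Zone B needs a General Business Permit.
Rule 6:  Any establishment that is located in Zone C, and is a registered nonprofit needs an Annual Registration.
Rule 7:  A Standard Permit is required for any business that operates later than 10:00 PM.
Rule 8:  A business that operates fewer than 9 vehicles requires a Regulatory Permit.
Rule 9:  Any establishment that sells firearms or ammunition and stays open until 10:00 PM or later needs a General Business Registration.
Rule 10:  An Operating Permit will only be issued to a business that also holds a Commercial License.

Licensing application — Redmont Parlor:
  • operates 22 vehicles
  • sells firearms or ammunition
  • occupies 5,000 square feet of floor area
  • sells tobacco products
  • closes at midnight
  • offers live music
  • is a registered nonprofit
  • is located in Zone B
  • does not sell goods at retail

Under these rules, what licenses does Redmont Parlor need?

Rule 1: is located in Zone B; sells firearms or ammunition → Municipal Certificate required.
Rule 2: closes midnight, at/before 2:00 AM; is located in Zone B → Daytime Authorization required.
Rule 3: is located in Zone B (not: is located in a residentially zoned district) → Operating Permit not required.
Rule 4: sells firearms or ammunition → Trade Certificate required.
Rule 5: vehicles 22 < 23; closes midnight, at/before 1:00 AM; is located in Zone B → General Business Permit not required.
Rule 6: is located in Zone B (not: is located in Zone C); is a registered nonprofit → Annual Registration not required.
Rule 7: closes midnight, after 10:00 PM → Standard Permit required.
Rule 8: vehicles 22 ≥ 9 → Regulatory Permit not required.
Rule 9: sells firearms or ammunition; closes midnight, after 10:00 PM → General Business Registration required.
Rule 10: Operating Permit is not required → no effect.

Daytime Authorization, General Business Registration, Municipal Certificate, Standard Permit, Trade Certificate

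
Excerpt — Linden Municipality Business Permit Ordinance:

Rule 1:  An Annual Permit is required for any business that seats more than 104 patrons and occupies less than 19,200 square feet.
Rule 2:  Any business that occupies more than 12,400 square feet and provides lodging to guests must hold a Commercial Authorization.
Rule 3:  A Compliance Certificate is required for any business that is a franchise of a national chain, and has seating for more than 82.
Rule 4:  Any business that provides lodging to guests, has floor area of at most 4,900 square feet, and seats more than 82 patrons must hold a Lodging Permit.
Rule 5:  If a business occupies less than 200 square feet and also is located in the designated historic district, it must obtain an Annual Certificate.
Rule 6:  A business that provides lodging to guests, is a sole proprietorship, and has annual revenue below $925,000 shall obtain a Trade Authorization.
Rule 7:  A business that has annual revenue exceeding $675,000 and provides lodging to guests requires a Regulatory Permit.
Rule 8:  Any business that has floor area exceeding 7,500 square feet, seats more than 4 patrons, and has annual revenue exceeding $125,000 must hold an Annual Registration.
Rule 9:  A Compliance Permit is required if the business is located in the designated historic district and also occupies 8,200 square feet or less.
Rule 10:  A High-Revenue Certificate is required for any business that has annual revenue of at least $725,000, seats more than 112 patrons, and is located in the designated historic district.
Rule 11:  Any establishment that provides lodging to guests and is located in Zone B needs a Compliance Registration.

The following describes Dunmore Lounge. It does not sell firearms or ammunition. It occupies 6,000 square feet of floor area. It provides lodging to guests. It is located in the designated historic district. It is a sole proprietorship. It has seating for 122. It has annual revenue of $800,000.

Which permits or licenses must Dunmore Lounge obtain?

Rule 1: seating 122 > 104; floor area 6,000 square feet < 19,200 square feet → Annual Permit required.
Rule 2: floor area 6,000 square feet ≤ 12,400 square feet; provides lodging to guests → Commercial Authorization not required.
Rule 3: is a sole proprietorship (not: is a franchise of a national chain); seating 122 > 82 → Compliance Certificate not required.
Rule 4: provides lodging to guests; floor area 6,000 square feet > 4,900 square feet; seating 122 > 82 → Lodging Permit not required.
Rule 5: floor area 6,000 square feet ≥ 200 square feet; is located in the designated historic district → Annual Certificate not required.
Rule 6: provides lodging to guests; is a sole proprietorship; revenue $800,000 < $925,000 → Trade Authorization required.
Rule 7: revenue $800,000 > $675,000; provides lodging to guests → Regulatory Permit required.
Rule 8: floor area 6,000 square feet ≤ 7,500 square feet; seating 122 > 4; revenue $800,000 > $125,000 → Annual Registration not required.
Rule 9: is located in the designated historic district; floor area 6,000 square feet ≤ 8,200 square feet → Compliance Permit required.
Rule 10: revenue $800,000 ≥ $725,000; seating 122 > 112; is located in the designated historic district → High-Revenue Certificate required.
Rule 11: provides lodging to guests; is located in the designated historic district (not: is located in Zone B) → Compliance Registration not required.

Annual Permit, Compliance Permit, High-Revenue Certificate, Regulatory Permit, Trade Authorization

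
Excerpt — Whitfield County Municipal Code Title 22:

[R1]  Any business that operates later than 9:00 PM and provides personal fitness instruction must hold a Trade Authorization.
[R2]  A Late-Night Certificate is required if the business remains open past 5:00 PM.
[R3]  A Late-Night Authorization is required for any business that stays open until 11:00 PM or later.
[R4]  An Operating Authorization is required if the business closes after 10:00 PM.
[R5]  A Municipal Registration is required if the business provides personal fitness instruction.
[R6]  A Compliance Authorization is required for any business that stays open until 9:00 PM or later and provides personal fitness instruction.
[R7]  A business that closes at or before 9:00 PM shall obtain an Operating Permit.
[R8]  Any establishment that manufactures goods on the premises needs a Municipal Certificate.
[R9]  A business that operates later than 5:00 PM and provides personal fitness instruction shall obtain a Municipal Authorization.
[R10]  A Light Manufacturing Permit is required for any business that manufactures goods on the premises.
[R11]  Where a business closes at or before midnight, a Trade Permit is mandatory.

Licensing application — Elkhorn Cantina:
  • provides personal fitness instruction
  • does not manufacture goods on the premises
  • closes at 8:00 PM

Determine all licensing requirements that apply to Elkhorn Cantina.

Late-Night Certificate, Municipal Authorization, Municipal Registration, Operating Permit, Trade Permit

[R1] closes 8:00 PM, at/before 9:00 PM; provides personal fitness instruction → Trade Authorization not required.
[R2] closes 8:00 PM, after 5:00 PM → Late-Night Certificate required.
[R3] closes 8:00 PM, at/before 11:00 PM → Late-Night Authorization not required.
[R4] closes 8:00 PM, at/before 10:00 PM → Operating Authorization not required.
[R5] provides personal fitness instruction → Municipal Registration required.
[R6] closes 8:00 PM, at/before 9:00 PM; provides personal fitness instruction → Compliance Authorization not required.
[R7] closes 8:00 PM, at/before 9:00 PM → Operating Permit required.
[R8] does not manufacture goods on the premises → Municipal Certificate not required.
[R9] closes 8:00 PM, after 5:00 PM; provides personal fitness instruction → Municipal Authorization required.
[R10] does not manufacture goods on the premises → Light Manufacturing Permit not required.
[R11] closes 8:00 PM, at/before midnight → Trade Permit required.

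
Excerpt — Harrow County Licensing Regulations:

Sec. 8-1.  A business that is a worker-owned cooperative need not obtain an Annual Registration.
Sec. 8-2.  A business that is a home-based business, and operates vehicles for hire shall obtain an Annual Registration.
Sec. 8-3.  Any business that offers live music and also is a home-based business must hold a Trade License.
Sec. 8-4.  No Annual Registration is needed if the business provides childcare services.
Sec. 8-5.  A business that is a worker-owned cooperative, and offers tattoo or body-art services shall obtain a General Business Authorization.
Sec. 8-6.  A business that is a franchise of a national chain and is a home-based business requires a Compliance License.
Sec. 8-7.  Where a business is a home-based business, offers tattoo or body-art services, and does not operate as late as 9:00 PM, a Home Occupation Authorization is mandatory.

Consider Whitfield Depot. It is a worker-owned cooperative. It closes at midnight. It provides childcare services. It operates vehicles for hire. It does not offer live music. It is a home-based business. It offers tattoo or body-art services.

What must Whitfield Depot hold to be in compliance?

General Business Authorization

Sec. 8-1. is a worker-owned cooperative → exempt from Annual Registration.
Sec. 8-2. is a home-based business; operates vehicles for hire → Annual Registration required.
Sec. 8-3. does not offer live music; is a home-based business → Trade License not required.
Sec. 8-4. provides childcare services → exempt from Annual Registration.
Sec. 8-5. is a worker-owned cooperative; offers tattoo or body-art services → General Business Authorization required.
Sec. 8-6. is a worker-owned cooperative (not: is a franchise of a national chain); is a home-based business → Compliance License not required.
Sec. 8-7. is a home-based business; offers tattoo or body-art services; closes midnight, after 9:00 PM → Home Occupation Authorization not required.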